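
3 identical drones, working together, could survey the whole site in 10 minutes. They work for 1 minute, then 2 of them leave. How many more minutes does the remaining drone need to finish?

One drone does 1/30 of the job per minute.
After 1 minute with 3 drones, 1/10 is done (9/10 left).
With 1 drone the rate is 1/30, so the rest takes 9/10 ÷ 1/30 = 27 minutes.

27 minutes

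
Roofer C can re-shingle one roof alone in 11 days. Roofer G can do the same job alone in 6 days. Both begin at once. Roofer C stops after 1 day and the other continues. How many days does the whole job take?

In the first 1 day the combined rate is 17/66, so 17/66 of the job is done, leaving 49/66.
After roofer C leaves the rate is 1/6 per day; the remaining 49/66 takes 49/11 days.
Total = 1 + 49/11 = 60/11 days.

60/11 days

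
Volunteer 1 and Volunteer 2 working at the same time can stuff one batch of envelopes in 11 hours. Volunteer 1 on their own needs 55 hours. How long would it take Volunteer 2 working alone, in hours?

55/4 hours

Combined rate is 1/11 per hour.
Known contribution: 1/55 per hour.
So Volunteer 2's rate is 1/11 − 1/55 = 4/55, meaning 55/4 hours alone.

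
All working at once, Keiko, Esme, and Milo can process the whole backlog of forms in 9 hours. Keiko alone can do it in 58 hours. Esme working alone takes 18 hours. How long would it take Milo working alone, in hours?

Combined rate is 1/9 per hour.
Known contribution: 1/58 + 1/18 = (9 + 29)/522 = 38/522 = 19/261 per hour.
So Milo's rate is 1/9 − 19/261 = 10/261, meaning 261/10 hours alone.

261/10 hours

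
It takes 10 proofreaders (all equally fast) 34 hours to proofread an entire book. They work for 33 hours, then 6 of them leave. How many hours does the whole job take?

71/2 hours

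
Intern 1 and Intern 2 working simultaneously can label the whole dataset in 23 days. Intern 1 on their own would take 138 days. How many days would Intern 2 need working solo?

138/5 days

Combined rate is 1/23 per day.
Known contribution: 1/138 per day.
So Intern 2's rate is 1/23 − 1/138 = 5/138, meaning 138/5 days alone.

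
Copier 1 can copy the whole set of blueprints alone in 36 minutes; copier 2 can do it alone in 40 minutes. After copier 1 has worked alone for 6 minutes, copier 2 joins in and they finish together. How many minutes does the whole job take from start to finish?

In 6 minutes copier 1 does 6/36 = 1/6 of the job, leaving 5/6.
Copier 1 and copier 2 together work at 19/360 per minute, so finishing takes 5/6 ÷ 19/360 = 300/19 minutes.
Total time = 6 + 300/19 = 414/19 minutes.

414/19 minutes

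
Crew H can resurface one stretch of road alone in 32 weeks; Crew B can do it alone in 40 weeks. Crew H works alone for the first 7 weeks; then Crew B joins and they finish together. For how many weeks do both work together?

In 7 weeks Crew H does 7/32 of the job, leaving 25/32.
Crew H and Crew B together work at 9/160 per week, so finishing takes 25/32 ÷ 9/160 = 125/9 weeks.

125/9 weeks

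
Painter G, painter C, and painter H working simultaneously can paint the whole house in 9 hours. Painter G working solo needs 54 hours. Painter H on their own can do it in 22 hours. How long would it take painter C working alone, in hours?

Combined rate is 1/9 per hour.
Known contribution: 1/54 + 1/22 = (11 + 27)/594 = 38/594 = 19/297 per hour.
So painter C's rate is 1/9 − 19/297 = 14/297, meaning 297/14 hours alone.

297/14 hours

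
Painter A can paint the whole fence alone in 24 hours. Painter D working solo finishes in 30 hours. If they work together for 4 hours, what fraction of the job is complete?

Combined rate: 1/24 + 1/30 = (5 + 4)/120 = 9/120 = 3/40 per hour.
In 4 hours they complete 4·3/40 = 3/10 of the job.

3/10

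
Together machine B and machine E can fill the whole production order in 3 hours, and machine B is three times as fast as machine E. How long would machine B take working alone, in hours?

4 hours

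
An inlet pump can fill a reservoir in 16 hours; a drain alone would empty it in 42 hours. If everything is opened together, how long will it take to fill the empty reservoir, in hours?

336/13 hours

Net rate = 1/16 − 1/42 = (21 − 8)/336 = 13/336 per hour.
Filling time = 1 ÷ (13/336) = 336/13 hours.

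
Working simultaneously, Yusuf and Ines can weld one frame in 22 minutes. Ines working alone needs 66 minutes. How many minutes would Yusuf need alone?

33 minutes

Combined rate is 1/22 per minute.
Known contribution: 1/66 per minute.
So Yusuf's rate is 1/22 − 1/66 = 1/33, meaning 33 minutes alone.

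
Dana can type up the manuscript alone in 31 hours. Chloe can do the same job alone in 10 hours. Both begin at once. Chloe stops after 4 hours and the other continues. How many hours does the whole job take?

In the first 4 hours the combined rate is 41/310, so 82/155 of the job is done, leaving 73/155.
After Chloe leaves the rate is 1/31 per hour; the remaining 73/155 takes 73/5 hours.
Total = 4 + 73/5 = 93/5 hours.

93/5 hours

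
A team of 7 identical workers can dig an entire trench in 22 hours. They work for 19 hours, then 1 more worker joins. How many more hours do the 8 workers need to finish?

One worker does 1/154 of the job per hour.
After 19 hours with 7 workers, 19/22 is done (3/22 left).
With 8 workers the rate is 8/154 = 4/77, so the rest takes 3/22 ÷ 4/77 = 21/8 hours.

21/8 hours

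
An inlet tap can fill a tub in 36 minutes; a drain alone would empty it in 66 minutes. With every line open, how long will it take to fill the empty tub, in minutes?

396/5 minutes

Net rate = 1/36 − 1/66 = (11 − 6)/396 = 5/396 per minute.
Filling time = 1 ÷ (5/396) = 396/5 minutes.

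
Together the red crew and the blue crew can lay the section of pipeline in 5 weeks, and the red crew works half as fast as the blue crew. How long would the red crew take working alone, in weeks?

Let the blue crew's rate be r; then the red crew's rate is (1/2)r, so together (1/2 + 1)r = (3/2)r = 1/5.
Thus r = 2/15 per week.
The blue crew alone: 15/2 weeks; the red crew alone: 15 weeks.

15 weeks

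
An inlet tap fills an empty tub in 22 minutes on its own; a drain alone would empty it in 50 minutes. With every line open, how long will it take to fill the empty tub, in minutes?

Net rate = 1/22 − 1/50 = (25 − 11)/550 = 14/550 = 7/275 per minute.
Filling time = 1 ÷ (7/275) = 275/7 minutes.

275/7 minutes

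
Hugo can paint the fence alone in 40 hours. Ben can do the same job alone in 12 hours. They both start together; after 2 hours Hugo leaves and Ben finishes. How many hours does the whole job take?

57/5 hours

In the first 2 hours the combined rate is 13/120, so 13/60 of the job is done, leaving 47/60.
After Hugo leaves the rate is 1/12 per hour; the remaining 47/60 takes 47/5 hours.
Total = 2 + 47/5 = 57/5 hours.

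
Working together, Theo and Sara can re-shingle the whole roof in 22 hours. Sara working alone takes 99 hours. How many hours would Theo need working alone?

Combined rate is 1/22 per hour.
Known contribution: 1/99 per hour.
So Theo's rate is 1/22 − 1/99 = 7/198, meaning 198/7 hours alone.

198/7 hours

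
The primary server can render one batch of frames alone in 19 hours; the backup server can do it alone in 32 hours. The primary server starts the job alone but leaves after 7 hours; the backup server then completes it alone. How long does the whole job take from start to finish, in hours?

517/19 hours

In 7 hours the primary server does 7/19 of the job, leaving 12/19.
The backup server works at 1/32 per hour, so finishing takes 12/19 ÷ 1/32 = 384/19 hours.
Total time = 7 + 384/19 = 517/19 hours.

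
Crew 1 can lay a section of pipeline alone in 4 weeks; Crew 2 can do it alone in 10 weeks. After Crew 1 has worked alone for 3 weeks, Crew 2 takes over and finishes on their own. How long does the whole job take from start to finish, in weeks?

In 3 weeks Crew 1 does 3/4 of the job, leaving 1/4.
Crew 2 works at 1/10 per week, so finishing takes 1/4 ÷ 1/10 = 5/2 weeks.
Total time = 3 + 5/2 = 11/2 weeks.

11/2 weeks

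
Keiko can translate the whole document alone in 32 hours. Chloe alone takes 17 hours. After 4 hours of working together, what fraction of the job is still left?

Combined rate: 1/32 + 1/17 = (17 + 32)/544 = 49/544 per hour.
In 4 hours they complete 4·49/544 = 49/136 of the job.
So 87/136 remains.

87/136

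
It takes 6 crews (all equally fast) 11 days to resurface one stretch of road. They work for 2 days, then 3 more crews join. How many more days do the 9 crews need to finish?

One crew does 1/66 of the job per day.
After 2 days with 6 crews, 2/11 is done (9/11 left).
With 9 crews the rate is 9/66 = 3/22, so the rest takes 9/11 ÷ 3/22 = 6 days.

6 days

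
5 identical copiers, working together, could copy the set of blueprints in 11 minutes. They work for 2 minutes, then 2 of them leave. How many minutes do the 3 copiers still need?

One copier does 1/55 of the job per minute.
After 2 minutes with 5 copiers, 2/11 is done (9/11 left).
With 3 copiers the rate is 3/55, so the rest takes 9/11 ÷ 3/55 = 15 minutes.

15 minutes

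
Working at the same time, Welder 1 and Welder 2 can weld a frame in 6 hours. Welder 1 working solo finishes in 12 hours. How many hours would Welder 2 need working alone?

12 hours

Combined rate is 1/6 per hour.
Known contribution: 1/12 per hour.
So Welder 2's rate is 1/6 − 1/12 = 1/12, meaning 12 hours alone.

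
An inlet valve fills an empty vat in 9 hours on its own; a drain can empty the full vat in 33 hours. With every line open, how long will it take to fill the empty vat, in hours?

Net rate = 1/9 − 1/33 = (11 − 3)/99 = 8/99 per hour.
Filling time = 1 ÷ (8/99) = 99/8 hours.

99/8 hours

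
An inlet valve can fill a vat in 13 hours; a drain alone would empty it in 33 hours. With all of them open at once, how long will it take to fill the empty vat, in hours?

429/20 hours

Net rate = 1/13 − 1/33 = (33 − 13)/429 = 20/429 per hour.
Filling time = 1 ÷ (20/429) = 429/20 hours.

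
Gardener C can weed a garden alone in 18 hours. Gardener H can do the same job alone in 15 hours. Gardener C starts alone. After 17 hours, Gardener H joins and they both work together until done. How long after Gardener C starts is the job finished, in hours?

192/11 hours

In the first 17 hours Gardener C alone does 17/18 of the job, leaving 1/18.
Once everyone is working, combined rate: 1/18 + 1/15 = (5 + 6)/90 = 11/90 per hour.
Remaining 1/18 at 11/90 per hour takes 5/11 hours.
Total from the start = 17 + 5/11 = 192/11 hours.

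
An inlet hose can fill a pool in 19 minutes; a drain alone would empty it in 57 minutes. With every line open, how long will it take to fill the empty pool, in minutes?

Net rate = 1/19 − 1/57 = (3 − 1)/57 = 2/57 per minute.
Filling time = 1 ÷ (2/57) = 57/2 minutes.

57/2 minutes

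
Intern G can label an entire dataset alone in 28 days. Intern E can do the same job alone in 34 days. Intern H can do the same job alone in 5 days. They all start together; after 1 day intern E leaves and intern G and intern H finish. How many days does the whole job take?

70/17 days

In the first 1 day the combined rate is 631/2380, so 631/2380 of the job is done, leaving 1749/2380.
After intern E leaves the rate is 33/140 per day; the remaining 1749/2380 takes 53/17 days.
Total = 1 + 53/17 = 70/17 days.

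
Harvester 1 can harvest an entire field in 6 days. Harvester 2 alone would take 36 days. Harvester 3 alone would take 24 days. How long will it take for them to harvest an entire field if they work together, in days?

72/17 days

Combined rate: 1/6 + 1/36 + 1/24 = (12 + 2 + 3)/72 = 17/72 per day.
Time = 1 ÷ (17/72) = 72/17 days.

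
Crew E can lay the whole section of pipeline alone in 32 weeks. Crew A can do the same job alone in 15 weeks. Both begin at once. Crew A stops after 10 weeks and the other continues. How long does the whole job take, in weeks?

In the first 10 weeks the combined rate is 47/480, so 47/48 of the job is done, leaving 1/48.
After Crew A leaves the rate is 1/32 per week; the remaining 1/48 takes 2/3 weeks.
Total = 10 + 2/3 = 32/3 weeks.

32/3 weeks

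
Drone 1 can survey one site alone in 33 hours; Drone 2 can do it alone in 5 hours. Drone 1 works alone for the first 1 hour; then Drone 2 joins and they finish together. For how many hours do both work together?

In 1 hour Drone 1 does 1/33 of the job, leaving 32/33.
Drone 1 and Drone 2 together work at 38/165 per hour, so finishing takes 32/33 ÷ 38/165 = 80/19 hours.

80/19 hours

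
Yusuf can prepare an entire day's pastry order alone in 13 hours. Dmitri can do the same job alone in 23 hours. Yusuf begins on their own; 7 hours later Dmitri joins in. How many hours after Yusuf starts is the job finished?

In the first 7 hours Yusuf alone does 7/13 of the job, leaving 6/13.
Once everyone is working, combined rate: 1/13 + 1/23 = (23 + 13)/299 = 36/299 per hour.
Remaining 6/13 at 36/299 per hour takes 23/6 hours.
Total from the start = 7 + 23/6 = 65/6 hours.

65/6 hours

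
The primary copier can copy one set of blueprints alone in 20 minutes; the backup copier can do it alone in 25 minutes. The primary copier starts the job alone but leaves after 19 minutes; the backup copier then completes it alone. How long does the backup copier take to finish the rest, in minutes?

In 19 minutes the primary copier does 19/20 of the job, leaving 1/20.
The backup copier works at 1/25 per minute, so finishing takes 1/20 ÷ 1/25 = 5/4 minutes.

5/4 minutes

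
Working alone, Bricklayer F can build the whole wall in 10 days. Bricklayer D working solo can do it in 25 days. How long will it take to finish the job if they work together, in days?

50/7 days

Combined rate: 1/10 + 1/25 = (5 + 2)/50 = 7/50 per day.
Time = 1 ÷ (7/50) = 50/7 days.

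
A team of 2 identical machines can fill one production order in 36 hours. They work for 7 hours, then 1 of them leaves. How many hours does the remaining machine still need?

58 hours

One machine does 1/72 of the job per hour.
After 7 hours with 2 machines, 7/36 is done (29/36 left).
With 1 machine the rate is 1/72, so the rest takes 29/36 ÷ 1/72 = 58 hours.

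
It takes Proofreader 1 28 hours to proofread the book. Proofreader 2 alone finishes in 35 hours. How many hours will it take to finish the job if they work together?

Combined rate: 1/28 + 1/35 = (5 + 4)/140 = 9/140 per hour.
Time = 1 ÷ (9/140) = 140/9 hours.

140/9 hours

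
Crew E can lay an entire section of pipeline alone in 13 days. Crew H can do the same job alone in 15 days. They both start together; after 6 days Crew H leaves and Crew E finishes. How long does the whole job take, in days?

39/5 days

In the first 6 days the combined rate is 28/195, so 56/65 of the job is done, leaving 9/65.
After Crew H leaves the rate is 1/13 per day; the remaining 9/65 takes 9/5 days.
Total = 6 + 9/5 = 39/5 days.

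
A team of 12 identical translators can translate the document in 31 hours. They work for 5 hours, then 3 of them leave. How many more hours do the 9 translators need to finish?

One translator does 1/372 of the job per hour.
After 5 hours with 12 translators, 5/31 is done (26/31 left).
With 9 translators the rate is 9/372 = 3/124, so the rest takes 26/31 ÷ 3/124 = 104/3 hours.

104/3 hours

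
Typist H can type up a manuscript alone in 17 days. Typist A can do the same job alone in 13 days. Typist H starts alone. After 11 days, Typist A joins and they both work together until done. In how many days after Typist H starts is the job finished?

In the first 11 days Typist H alone does 11/17 of the job, leaving 6/17.
Once everyone is working, combined rate: 1/17 + 1/13 = (13 + 17)/221 = 30/221 per day.
Remaining 6/17 at 30/221 per day takes 13/5 days.
Total from the start = 11 + 13/5 = 68/5 days.

68/5 days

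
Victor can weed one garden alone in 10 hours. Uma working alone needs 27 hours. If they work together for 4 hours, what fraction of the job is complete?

74/135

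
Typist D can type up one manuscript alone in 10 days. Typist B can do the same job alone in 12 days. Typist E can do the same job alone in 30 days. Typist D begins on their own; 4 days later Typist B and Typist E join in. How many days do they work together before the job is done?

In the first 4 days Typist D alone does 4/10 = 2/5 of the job, leaving 3/5.
Once everyone is working, combined rate: 1/10 + 1/12 + 1/30 = (6 + 5 + 2)/60 = 13/60 per day.
Remaining 3/5 at 13/60 per day takes 36/13 days.

36/13 days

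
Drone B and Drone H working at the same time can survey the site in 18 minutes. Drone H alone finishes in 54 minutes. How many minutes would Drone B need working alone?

27 minutes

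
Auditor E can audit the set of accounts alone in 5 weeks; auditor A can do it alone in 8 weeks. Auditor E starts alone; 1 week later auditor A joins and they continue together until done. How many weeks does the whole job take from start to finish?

In 1 week auditor E does 1/5 of the job, leaving 4/5.
Auditor E and auditor A together work at 13/40 per week, so finishing takes 4/5 ÷ 13/40 = 32/13 weeks.
Total time = 1 + 32/13 = 45/13 weeks.

45/13 weeks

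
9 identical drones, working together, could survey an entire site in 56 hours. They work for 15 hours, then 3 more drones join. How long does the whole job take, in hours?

One drone does 1/504 of the job per hour.
After 15 hours with 9 drones, 15/56 is done (41/56 left).
With 12 drones the rate is 12/504 = 1/42, so the rest takes 41/56 ÷ 1/42 = 123/4 hours.
Total = 15 + 123/4 = 183/4 hours.

183/4 hours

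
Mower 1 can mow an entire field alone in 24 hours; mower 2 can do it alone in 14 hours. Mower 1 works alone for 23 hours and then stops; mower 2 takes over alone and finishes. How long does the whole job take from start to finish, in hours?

In 23 hours mower 1 does 23/24 of the job, leaving 1/24.
Mower 2 works at 1/14 per hour, so finishing takes 1/24 ÷ 1/14 = 7/12 hours.
Total time = 23 + 7/12 = 283/12 hours.

283/12 hours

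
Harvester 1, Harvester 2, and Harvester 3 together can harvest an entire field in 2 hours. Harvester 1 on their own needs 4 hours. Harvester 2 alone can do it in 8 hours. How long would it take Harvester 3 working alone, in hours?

8 hours

Combined rate is 1/2 per hour.
Known contribution: 1/4 + 1/8 = (2 + 1)/8 = 3/8 per hour.
So Harvester 3's rate is 1/2 − 3/8 = 1/8, meaning 8 hours alone.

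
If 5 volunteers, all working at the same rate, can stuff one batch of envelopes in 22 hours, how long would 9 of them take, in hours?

Total work is 5·22 = 110 volunteer-hours.
With 9 volunteers: 110/9 hours.

110/9 hours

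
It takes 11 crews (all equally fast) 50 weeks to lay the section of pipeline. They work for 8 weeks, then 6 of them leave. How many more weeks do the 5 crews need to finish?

462/5 weeks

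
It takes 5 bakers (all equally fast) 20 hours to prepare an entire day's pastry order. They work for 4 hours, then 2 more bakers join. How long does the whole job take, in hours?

108/7 hours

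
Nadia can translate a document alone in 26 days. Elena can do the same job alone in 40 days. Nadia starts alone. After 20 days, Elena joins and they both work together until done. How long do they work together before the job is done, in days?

40/11 days

In the first 20 days Nadia alone does 20/26 = 10/13 of the job, leaving 3/13.
Once everyone is working, combined rate: 1/26 + 1/40 = (20 + 13)/520 = 33/520 per day.
Remaining 3/13 at 33/520 per day takes 40/11 days.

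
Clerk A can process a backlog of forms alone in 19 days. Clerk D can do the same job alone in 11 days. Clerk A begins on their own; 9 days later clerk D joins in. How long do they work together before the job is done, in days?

11/3 days

In the first 9 days clerk A alone does 9/19 of the job, leaving 10/19.
Once everyone is working, combined rate: 1/19 + 1/11 = (11 + 19)/209 = 30/209 per day.
Remaining 10/19 at 30/209 per day takes 11/3 days.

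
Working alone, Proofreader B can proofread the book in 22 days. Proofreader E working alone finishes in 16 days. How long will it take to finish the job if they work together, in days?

Combined rate: 1/22 + 1/16 = (8 + 11)/176 = 19/176 per day.
Time = 1 ÷ (19/176) = 176/19 days.

176/19 days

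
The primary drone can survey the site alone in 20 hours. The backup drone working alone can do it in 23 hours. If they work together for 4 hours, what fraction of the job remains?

Combined rate: 1/20 + 1/23 = (23 + 20)/460 = 43/460 per hour.
In 4 hours they complete 4·43/460 = 43/115 of the job.
So 72/115 remains.

72/115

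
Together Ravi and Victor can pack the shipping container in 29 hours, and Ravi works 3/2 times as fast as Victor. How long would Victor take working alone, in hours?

145/2 hours

Let Victor's rate be r; then Ravi's rate is (3/2)r, so together (3/2 + 1)r = (5/2)r = 1/29.
Thus r = 2/145 per hour.
Victor alone: 145/2 hours; Ravi alone: 145/3 hours.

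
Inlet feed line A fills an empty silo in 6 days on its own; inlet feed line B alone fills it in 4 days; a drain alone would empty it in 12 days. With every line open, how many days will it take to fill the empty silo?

Net rate = 1/6 + 1/4 − 1/12 = (2 + 3 − 1)/12 = 4/12 = 1/3 per day.
Filling time = 1 ÷ (1/3) = 3 days.

3 days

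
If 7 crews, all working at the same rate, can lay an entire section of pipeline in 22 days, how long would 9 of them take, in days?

Total work is 7·22 = 154 crew-days.
With 9 crews: 154/9 days.

154/9 days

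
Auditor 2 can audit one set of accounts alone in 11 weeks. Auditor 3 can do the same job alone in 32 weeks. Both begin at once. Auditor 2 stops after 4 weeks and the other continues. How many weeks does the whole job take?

224/11 weeks

In the first 4 weeks the combined rate is 43/352, so 43/88 of the job is done, leaving 45/88.
After auditor 2 leaves the rate is 1/32 per week; the remaining 45/88 takes 180/11 weeks.
Total = 4 + 180/11 = 224/11 weeks.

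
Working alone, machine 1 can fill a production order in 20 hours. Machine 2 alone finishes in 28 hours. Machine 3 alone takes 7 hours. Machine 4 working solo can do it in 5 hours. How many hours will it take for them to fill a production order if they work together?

Combined rate: 1/20 + 1/28 + 1/7 + 1/5 = (7 + 5 + 20 + 28)/140 = 60/140 = 3/7 per hour.
Time = 1 ÷ (3/7) = 7/3 hours.

7/3 hours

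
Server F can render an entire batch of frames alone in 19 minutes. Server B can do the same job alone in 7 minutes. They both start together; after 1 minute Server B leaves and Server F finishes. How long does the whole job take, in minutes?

In the first 1 minute the combined rate is 26/133, so 26/133 of the job is done, leaving 107/133.
After Server B leaves the rate is 1/19 per minute; the remaining 107/133 takes 107/7 minutes.
Total = 1 + 107/7 = 114/7 minutes.

114/7 minutes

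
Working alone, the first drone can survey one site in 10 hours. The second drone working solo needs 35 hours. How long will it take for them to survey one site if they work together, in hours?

70/9 hours

Combined rate: 1/10 + 1/35 = (7 + 2)/70 = 9/70 per hour.
Time = 1 ÷ (9/70) = 70/9 hours.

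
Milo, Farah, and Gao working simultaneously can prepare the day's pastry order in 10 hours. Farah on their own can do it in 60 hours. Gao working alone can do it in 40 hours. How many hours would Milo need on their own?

120/7 hours

Combined rate is 1/10 per hour.
Known contribution: 1/60 + 1/40 = (2 + 3)/120 = 5/120 = 1/24 per hour.
So Milo's rate is 1/10 − 1/24 = 7/120, meaning 120/7 hours alone.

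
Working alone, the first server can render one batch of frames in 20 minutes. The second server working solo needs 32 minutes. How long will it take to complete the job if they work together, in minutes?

With two workers the combined time is the product over the sum: 20·32/(20+32) = 640/52 = 160/13 minutes.

160/13 minutes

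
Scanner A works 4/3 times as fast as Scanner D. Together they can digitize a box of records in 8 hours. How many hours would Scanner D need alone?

56/3 hours

Let Scanner D's rate be r; then Scanner A's rate is (4/3)r, so together (4/3 + 1)r = (7/3)r = 1/8.
Thus r = 3/56 per hour.
Scanner D alone: 56/3 hours; Scanner A alone: 14 hours.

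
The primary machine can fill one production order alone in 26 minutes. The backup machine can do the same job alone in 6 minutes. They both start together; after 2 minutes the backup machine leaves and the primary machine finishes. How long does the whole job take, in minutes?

In the first 2 minutes the combined rate is 8/39, so 16/39 of the job is done, leaving 23/39.
After the backup machine leaves the rate is 1/26 per minute; the remaining 23/39 takes 46/3 minutes.
Total = 2 + 46/3 = 52/3 minutes.

52/3 minutes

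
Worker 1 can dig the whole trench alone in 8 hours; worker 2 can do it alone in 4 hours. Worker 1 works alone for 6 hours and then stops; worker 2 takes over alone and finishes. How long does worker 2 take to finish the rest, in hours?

1 hour

In 6 hours worker 1 does 6/8 = 3/4 of the job, leaving 1/4.
Worker 2 works at 1/4 per hour, so finishing takes 1/4 ÷ 1/4 = 1 hour.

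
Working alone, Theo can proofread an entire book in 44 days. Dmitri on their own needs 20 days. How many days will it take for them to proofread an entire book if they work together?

55/4 days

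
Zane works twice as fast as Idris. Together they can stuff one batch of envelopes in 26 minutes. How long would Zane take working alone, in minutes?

39 minutes

Let Idris's rate be r; then Zane's rate is 2r, so together (2 + 1)r = 3r = 1/26.
Thus r = 1/78 per minute.
Idris alone: 78 minutes; Zane alone: 39 minutes.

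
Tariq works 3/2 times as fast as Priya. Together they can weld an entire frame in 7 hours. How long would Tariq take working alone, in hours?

35/3 hours

Let Priya's rate be r; then Tariq's rate is (3/2)r, so together (3/2 + 1)r = (5/2)r = 1/7.
Thus r = 2/35 per hour.
Priya alone: 35/2 hours; Tariq alone: 35/3 hours.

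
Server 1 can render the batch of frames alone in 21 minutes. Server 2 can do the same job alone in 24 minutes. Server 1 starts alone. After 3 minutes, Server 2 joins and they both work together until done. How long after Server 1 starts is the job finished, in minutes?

In the first 3 minutes Server 1 alone does 3/21 = 1/7 of the job, leaving 6/7.
Once everyone is working, combined rate: 1/21 + 1/24 = (8 + 7)/168 = 15/168 = 5/56 per minute.
Remaining 6/7 at 5/56 per minute takes 48/5 minutes.
Total from the start = 3 + 48/5 = 63/5 minutes.

63/5 minutes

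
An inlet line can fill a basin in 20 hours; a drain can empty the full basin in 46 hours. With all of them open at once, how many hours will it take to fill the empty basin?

Net rate = 1/20 − 1/46 = (23 − 10)/460 = 13/460 per hour.
Filling time = 1 ÷ (13/460) = 460/13 hours.

460/13 hours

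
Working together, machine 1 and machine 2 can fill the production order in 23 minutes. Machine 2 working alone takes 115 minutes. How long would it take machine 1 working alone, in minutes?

115/4 minutes

Combined rate is 1/23 per minute.
Known contribution: 1/115 per minute.
So machine 1's rate is 1/23 − 1/115 = 4/115, meaning 115/4 minutes alone.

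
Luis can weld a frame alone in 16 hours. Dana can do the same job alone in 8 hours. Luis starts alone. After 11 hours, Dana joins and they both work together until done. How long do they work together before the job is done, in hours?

5/3 hours

In the first 11 hours Luis alone does 11/16 of the job, leaving 5/16.
Once everyone is working, combined rate: 1/16 + 1/8 = (1 + 2)/16 = 3/16 per hour.
Remaining 5/16 at 3/16 per hour takes 5/3 hours.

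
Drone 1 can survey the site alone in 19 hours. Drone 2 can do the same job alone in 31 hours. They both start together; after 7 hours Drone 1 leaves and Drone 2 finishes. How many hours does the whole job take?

In the first 7 hours the combined rate is 50/589, so 350/589 of the job is done, leaving 239/589.
After Drone 1 leaves the rate is 1/31 per hour; the remaining 239/589 takes 239/19 hours.
Total = 7 + 239/19 = 372/19 hours.

372/19 hours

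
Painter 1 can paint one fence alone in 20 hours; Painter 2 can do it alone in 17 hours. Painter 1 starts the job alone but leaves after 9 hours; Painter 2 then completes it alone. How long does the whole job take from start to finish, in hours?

367/20 hours

In 9 hours Painter 1 does 9/20 of the job, leaving 11/20.
Painter 2 works at 1/17 per hour, so finishing takes 11/20 ÷ 1/17 = 187/20 hours.
Total time = 9 + 187/20 = 367/20 hours.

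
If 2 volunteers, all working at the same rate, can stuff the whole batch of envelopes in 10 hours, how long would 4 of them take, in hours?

5 hours

Total work is 2·10 = 20 volunteer-hours.
With 4 volunteers: 20/4 = 5 hours.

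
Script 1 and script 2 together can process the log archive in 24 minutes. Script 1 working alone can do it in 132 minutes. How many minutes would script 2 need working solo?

88/3 minutes

Combined rate is 1/24 per minute.
Known contribution: 1/132 per minute.
So script 2's rate is 1/24 − 1/132 = 3/88, meaning 88/3 minutes alone.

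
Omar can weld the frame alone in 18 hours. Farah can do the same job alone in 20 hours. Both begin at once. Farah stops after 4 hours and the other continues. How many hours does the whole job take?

In the first 4 hours the combined rate is 19/180, so 19/45 of the job is done, leaving 26/45.
After Farah leaves the rate is 1/18 per hour; the remaining 26/45 takes 52/5 hours.
Total = 4 + 52/5 = 72/5 hours.

72/5 hours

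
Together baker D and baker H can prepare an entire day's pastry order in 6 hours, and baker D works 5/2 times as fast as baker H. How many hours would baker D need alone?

Let baker H's rate be r; then baker D's rate is (5/2)r, so together (5/2 + 1)r = (7/2)r = 1/6.
Thus r = 1/21 per hour.
Baker H alone: 21 hours; baker D alone: 42/5 hours.

42/5 hours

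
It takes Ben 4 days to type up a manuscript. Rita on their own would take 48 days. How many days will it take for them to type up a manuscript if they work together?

With two workers the combined time is the product over the sum: 4·48/(4+48) = 192/52 = 48/13 days.

48/13 days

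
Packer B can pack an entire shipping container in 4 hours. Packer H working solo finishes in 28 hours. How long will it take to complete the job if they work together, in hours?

7/2 hours

Combined rate: 1/4 + 1/28 = (7 + 1)/28 = 8/28 = 2/7 per hour.
Time = 1 ÷ (2/7) = 7/2 hours.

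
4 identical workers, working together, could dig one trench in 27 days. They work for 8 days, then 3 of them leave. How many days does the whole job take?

84 days

One worker does 1/108 of the job per day.
After 8 days with 4 workers, 8/27 is done (19/27 left).
With 1 worker the rate is 1/108, so the rest takes 19/27 ÷ 1/108 = 76 days.
Total = 8 + 76 = 84 days.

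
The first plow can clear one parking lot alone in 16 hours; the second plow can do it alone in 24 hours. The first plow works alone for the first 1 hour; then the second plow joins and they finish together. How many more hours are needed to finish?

In 1 hour the first plow does 1/16 of the job, leaving 15/16.
The first plow and the second plow together work at 5/48 per hour, so finishing takes 15/16 ÷ 5/48 = 9 hours.

9 hours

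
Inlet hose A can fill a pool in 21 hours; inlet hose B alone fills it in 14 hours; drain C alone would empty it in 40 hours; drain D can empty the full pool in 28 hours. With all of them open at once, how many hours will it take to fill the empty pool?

Net rate = 1/21 + 1/14 − 1/40 − 1/28 = (40 + 60 − 21 − 30)/840 = 49/840 = 7/120 per hour.
Filling time = 1 ÷ (7/120) = 120/7 hours.

120/7 hours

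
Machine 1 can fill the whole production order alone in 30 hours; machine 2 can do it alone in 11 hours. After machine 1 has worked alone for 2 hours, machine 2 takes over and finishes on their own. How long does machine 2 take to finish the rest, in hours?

In 2 hours machine 1 does 2/30 = 1/15 of the job, leaving 14/15.
Machine 2 works at 1/11 per hour, so finishing takes 14/15 ÷ 1/11 = 154/15 hours.

154/15 hours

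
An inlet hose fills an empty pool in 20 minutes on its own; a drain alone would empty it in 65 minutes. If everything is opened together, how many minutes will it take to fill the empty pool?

Net rate = 1/20 − 1/65 = (13 − 4)/260 = 9/260 per minute.
Filling time = 1 ÷ (9/260) = 260/9 minutes.

260/9 minutes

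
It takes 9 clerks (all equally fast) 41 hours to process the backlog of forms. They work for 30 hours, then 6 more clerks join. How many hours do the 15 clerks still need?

One clerk does 1/369 of the job per hour.
After 30 hours with 9 clerks, 30/41 is done (11/41 left).
With 15 clerks the rate is 15/369 = 5/123, so the rest takes 11/41 ÷ 5/123 = 33/5 hours.

33/5 hours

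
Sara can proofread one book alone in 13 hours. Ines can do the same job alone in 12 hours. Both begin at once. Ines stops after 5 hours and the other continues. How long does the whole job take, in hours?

91/12 hours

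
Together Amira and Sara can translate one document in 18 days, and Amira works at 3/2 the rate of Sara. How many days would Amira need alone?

30 days

Let Sara's rate be r; then Amira's rate is (3/2)r, so together (3/2 + 1)r = (5/2)r = 1/18.
Thus r = 1/45 per day.
Sara alone: 45 days; Amira alone: 30 days.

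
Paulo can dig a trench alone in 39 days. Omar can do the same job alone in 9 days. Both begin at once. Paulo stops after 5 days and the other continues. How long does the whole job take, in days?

102/13 days

In the first 5 days the combined rate is 16/117, so 80/117 of the job is done, leaving 37/117.
After Paulo leaves the rate is 1/9 per day; the remaining 37/117 takes 37/13 days.
Total = 5 + 37/13 = 102/13 days.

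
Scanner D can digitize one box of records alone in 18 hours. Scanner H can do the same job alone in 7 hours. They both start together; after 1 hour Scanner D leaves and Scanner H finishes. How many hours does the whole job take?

In the first 1 hour the combined rate is 25/126, so 25/126 of the job is done, leaving 101/126.
After Scanner D leaves the rate is 1/7 per hour; the remaining 101/126 takes 101/18 hours.
Total = 1 + 101/18 = 119/18 hours.

119/18 hours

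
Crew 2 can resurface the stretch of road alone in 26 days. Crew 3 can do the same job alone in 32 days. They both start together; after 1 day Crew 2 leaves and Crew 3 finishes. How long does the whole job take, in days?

In the first 1 day the combined rate is 29/416, so 29/416 of the job is done, leaving 387/416.
After Crew 2 leaves the rate is 1/32 per day; the remaining 387/416 takes 387/13 days.
Total = 1 + 387/13 = 400/13 days.

400/13 days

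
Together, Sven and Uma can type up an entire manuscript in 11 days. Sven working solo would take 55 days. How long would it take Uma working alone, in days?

55/4 days

Combined rate is 1/11 per day.
Known contribution: 1/55 per day.
So Uma's rate is 1/11 − 1/55 = 4/55, meaning 55/4 days alone.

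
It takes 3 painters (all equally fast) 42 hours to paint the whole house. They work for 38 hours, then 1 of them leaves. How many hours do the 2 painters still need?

6 hours

One painter does 1/126 of the job per hour.
After 38 hours with 3 painters, 19/21 is done (2/21 left).
With 2 painters the rate is 2/126 = 1/63, so the rest takes 2/21 ÷ 1/63 = 6 hours.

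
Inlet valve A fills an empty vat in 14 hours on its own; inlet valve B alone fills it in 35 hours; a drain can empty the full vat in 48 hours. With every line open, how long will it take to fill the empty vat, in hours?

240/19 hours

Net rate = 1/14 + 1/35 − 1/48 = (120 + 48 − 35)/1680 = 133/1680 = 19/240 per hour.
Filling time = 1 ÷ (19/240) = 240/19 hours.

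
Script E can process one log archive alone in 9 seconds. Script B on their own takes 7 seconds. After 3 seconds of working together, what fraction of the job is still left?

5/21

Combined rate: 1/9 + 1/7 = (7 + 9)/63 = 16/63 per second.
In 3 seconds they complete 3·16/63 = 16/21 of the job.
So 5/21 remains.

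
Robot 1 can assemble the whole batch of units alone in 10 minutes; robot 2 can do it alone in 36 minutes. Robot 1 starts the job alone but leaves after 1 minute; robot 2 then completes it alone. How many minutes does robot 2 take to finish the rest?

162/5 minutes

In 1 minute robot 1 does 1/10 of the job, leaving 9/10.
Robot 2 works at 1/36 per minute, so finishing takes 9/10 ÷ 1/36 = 162/5 minutes.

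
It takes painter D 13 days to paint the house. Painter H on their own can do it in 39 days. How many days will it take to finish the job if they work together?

39/4 days

Combined rate: 1/13 + 1/39 = (3 + 1)/39 = 4/39 per day.
Time = 1 ÷ (4/39) = 39/4 days.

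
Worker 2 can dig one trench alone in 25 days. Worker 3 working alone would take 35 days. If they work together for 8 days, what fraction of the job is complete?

96/175

Combined rate: 1/25 + 1/35 = (7 + 5)/175 = 12/175 per day.
In 8 days they complete 8·12/175 = 96/175 of the job.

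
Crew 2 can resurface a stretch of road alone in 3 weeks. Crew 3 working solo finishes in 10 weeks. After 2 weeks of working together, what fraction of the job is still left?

2/15

Combined rate: 1/3 + 1/10 = (10 + 3)/30 = 13/30 per week.
In 2 weeks they complete 2·13/30 = 13/15 of the job.
So 2/15 remains.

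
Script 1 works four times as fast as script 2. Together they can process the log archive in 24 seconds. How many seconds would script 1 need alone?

Let script 2's rate be r; then script 1's rate is 4r, so together (4 + 1)r = 5r = 1/24.
Thus r = 1/120 per second.
Script 2 alone: 120 seconds; script 1 alone: 30 seconds.

30 seconds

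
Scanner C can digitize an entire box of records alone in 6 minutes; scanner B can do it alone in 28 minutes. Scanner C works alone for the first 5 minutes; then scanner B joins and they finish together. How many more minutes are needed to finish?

14/17 minutes

In 5 minutes scanner C does 5/6 of the job, leaving 1/6.
Scanner C and scanner B together work at 17/84 per minute, so finishing takes 1/6 ÷ 17/84 = 14/17 minutes.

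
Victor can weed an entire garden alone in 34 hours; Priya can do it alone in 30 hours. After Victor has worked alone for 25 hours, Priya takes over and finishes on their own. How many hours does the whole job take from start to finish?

In 25 hours Victor does 25/34 of the job, leaving 9/34.
Priya works at 1/30 per hour, so finishing takes 9/34 ÷ 1/30 = 135/17 hours.
Total time = 25 + 135/17 = 560/17 hours.

560/17 hours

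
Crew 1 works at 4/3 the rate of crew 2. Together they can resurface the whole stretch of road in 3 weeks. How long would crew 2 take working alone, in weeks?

7 weeks

Let crew 2's rate be r; then crew 1's rate is (4/3)r, so together (4/3 + 1)r = (7/3)r = 1/3.
Thus r = 1/7 per week.
Crew 2 alone: 7 weeks; crew 1 alone: 21/4 weeks.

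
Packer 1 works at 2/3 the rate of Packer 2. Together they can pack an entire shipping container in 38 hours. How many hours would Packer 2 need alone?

190/3 hours

Let Packer 2's rate be r; then Packer 1's rate is (2/3)r, so together (2/3 + 1)r = (5/3)r = 1/38.
Thus r = 3/190 per hour.
Packer 2 alone: 190/3 hours; Packer 1 alone: 95 hours.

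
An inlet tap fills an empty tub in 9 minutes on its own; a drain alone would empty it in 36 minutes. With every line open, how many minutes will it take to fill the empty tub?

Net rate = 1/9 − 1/36 = (4 − 1)/36 = 3/36 = 1/12 per minute.
Filling time = 1 ÷ (1/12) = 12 minutes.

12 minutes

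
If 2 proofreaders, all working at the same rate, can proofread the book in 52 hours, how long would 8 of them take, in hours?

13 hours

Total work is 2·52 = 104 proofreader-hours.
With 8 proofreaders: 104/8 = 13 hours.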